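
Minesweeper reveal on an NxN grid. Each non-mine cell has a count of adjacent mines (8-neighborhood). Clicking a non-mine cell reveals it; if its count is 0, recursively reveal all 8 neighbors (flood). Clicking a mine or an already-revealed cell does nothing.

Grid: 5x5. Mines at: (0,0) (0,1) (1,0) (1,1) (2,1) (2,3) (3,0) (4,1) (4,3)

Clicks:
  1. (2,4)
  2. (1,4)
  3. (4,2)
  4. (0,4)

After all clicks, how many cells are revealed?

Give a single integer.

Click 1 (2,4) count=1: revealed 1 new [(2,4)] -> total=1
Click 2 (1,4) count=1: revealed 1 new [(1,4)] -> total=2
Click 3 (4,2) count=2: revealed 1 new [(4,2)] -> total=3
Click 4 (0,4) count=0: revealed 5 new [(0,2) (0,3) (0,4) (1,2) (1,3)] -> total=8

Answer: 8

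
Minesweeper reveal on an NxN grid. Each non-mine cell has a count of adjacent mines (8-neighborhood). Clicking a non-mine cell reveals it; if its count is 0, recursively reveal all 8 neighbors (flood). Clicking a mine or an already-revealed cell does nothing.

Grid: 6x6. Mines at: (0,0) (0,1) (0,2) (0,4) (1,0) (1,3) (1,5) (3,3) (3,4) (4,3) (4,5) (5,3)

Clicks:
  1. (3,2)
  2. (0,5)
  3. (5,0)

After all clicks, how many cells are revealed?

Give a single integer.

Answer: 13

Derivation:
Click 1 (3,2) count=2: revealed 1 new [(3,2)] -> total=1
Click 2 (0,5) count=2: revealed 1 new [(0,5)] -> total=2
Click 3 (5,0) count=0: revealed 11 new [(2,0) (2,1) (2,2) (3,0) (3,1) (4,0) (4,1) (4,2) (5,0) (5,1) (5,2)] -> total=13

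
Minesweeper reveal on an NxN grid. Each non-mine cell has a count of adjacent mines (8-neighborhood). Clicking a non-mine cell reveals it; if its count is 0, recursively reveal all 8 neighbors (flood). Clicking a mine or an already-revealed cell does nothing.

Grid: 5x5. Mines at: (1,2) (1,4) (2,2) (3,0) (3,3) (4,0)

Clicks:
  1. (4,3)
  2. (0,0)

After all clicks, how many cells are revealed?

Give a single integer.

Click 1 (4,3) count=1: revealed 1 new [(4,3)] -> total=1
Click 2 (0,0) count=0: revealed 6 new [(0,0) (0,1) (1,0) (1,1) (2,0) (2,1)] -> total=7

Answer: 7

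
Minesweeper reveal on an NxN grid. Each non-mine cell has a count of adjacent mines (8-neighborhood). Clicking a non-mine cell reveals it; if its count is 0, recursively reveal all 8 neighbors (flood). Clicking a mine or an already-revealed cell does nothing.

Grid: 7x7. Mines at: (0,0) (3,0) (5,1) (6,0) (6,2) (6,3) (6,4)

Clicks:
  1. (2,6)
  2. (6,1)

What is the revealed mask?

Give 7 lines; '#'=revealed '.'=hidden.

Answer: .######
.######
.######
.######
.######
..#####
.#...##

Derivation:
Click 1 (2,6) count=0: revealed 37 new [(0,1) (0,2) (0,3) (0,4) (0,5) (0,6) (1,1) (1,2) (1,3) (1,4) (1,5) (1,6) (2,1) (2,2) (2,3) (2,4) (2,5) (2,6) (3,1) (3,2) (3,3) (3,4) (3,5) (3,6) (4,1) (4,2) (4,3) (4,4) (4,5) (4,6) (5,2) (5,3) (5,4) (5,5) (5,6) (6,5) (6,6)] -> total=37
Click 2 (6,1) count=3: revealed 1 new [(6,1)] -> total=38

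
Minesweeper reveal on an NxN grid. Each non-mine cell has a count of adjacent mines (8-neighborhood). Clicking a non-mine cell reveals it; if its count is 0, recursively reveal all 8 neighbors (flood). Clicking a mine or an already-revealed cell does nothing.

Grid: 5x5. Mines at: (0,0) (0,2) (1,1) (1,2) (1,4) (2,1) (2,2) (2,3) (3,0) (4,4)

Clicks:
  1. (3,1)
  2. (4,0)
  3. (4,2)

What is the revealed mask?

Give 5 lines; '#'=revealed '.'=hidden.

Answer: .....
.....
.....
.###.
####.

Derivation:
Click 1 (3,1) count=3: revealed 1 new [(3,1)] -> total=1
Click 2 (4,0) count=1: revealed 1 new [(4,0)] -> total=2
Click 3 (4,2) count=0: revealed 5 new [(3,2) (3,3) (4,1) (4,2) (4,3)] -> total=7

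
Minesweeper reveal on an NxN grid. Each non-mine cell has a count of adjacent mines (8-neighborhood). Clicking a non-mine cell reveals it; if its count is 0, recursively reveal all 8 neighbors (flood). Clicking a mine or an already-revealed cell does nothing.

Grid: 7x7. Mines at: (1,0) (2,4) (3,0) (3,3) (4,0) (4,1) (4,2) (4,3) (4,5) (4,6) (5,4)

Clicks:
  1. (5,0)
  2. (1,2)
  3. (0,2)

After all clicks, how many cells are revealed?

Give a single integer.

Answer: 20

Derivation:
Click 1 (5,0) count=2: revealed 1 new [(5,0)] -> total=1
Click 2 (1,2) count=0: revealed 19 new [(0,1) (0,2) (0,3) (0,4) (0,5) (0,6) (1,1) (1,2) (1,3) (1,4) (1,5) (1,6) (2,1) (2,2) (2,3) (2,5) (2,6) (3,5) (3,6)] -> total=20
Click 3 (0,2) count=0: revealed 0 new [(none)] -> total=20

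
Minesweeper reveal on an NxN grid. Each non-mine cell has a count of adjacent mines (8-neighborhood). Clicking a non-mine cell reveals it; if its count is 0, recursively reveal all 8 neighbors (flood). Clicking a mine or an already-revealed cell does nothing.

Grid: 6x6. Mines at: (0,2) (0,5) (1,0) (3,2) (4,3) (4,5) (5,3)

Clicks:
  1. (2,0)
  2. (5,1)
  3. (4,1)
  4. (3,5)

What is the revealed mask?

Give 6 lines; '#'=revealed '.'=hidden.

Click 1 (2,0) count=1: revealed 1 new [(2,0)] -> total=1
Click 2 (5,1) count=0: revealed 9 new [(2,1) (3,0) (3,1) (4,0) (4,1) (4,2) (5,0) (5,1) (5,2)] -> total=10
Click 3 (4,1) count=1: revealed 0 new [(none)] -> total=10
Click 4 (3,5) count=1: revealed 1 new [(3,5)] -> total=11

Answer: ......
......
##....
##...#
###...
###...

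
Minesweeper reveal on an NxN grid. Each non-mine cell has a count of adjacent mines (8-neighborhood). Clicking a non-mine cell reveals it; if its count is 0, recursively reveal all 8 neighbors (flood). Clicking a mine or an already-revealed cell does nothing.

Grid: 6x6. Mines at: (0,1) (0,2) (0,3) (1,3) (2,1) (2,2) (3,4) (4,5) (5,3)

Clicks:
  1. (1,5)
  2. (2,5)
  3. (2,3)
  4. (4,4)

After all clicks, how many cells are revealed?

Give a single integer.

Answer: 8

Derivation:
Click 1 (1,5) count=0: revealed 6 new [(0,4) (0,5) (1,4) (1,5) (2,4) (2,5)] -> total=6
Click 2 (2,5) count=1: revealed 0 new [(none)] -> total=6
Click 3 (2,3) count=3: revealed 1 new [(2,3)] -> total=7
Click 4 (4,4) count=3: revealed 1 new [(4,4)] -> total=8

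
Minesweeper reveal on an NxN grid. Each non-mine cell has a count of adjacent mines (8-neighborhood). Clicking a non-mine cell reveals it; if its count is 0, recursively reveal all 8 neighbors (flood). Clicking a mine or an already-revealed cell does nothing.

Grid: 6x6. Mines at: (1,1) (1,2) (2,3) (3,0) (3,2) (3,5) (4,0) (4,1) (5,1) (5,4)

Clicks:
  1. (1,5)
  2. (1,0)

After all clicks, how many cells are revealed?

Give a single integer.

Click 1 (1,5) count=0: revealed 8 new [(0,3) (0,4) (0,5) (1,3) (1,4) (1,5) (2,4) (2,5)] -> total=8
Click 2 (1,0) count=1: revealed 1 new [(1,0)] -> total=9

Answer: 9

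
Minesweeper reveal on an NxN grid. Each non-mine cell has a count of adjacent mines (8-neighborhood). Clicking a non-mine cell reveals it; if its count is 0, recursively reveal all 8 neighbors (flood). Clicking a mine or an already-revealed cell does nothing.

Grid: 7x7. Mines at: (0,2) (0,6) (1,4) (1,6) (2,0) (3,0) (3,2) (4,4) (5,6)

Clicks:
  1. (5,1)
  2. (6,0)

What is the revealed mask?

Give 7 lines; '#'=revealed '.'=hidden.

Click 1 (5,1) count=0: revealed 16 new [(4,0) (4,1) (4,2) (4,3) (5,0) (5,1) (5,2) (5,3) (5,4) (5,5) (6,0) (6,1) (6,2) (6,3) (6,4) (6,5)] -> total=16
Click 2 (6,0) count=0: revealed 0 new [(none)] -> total=16

Answer: .......
.......
.......
.......
####...
######.
######.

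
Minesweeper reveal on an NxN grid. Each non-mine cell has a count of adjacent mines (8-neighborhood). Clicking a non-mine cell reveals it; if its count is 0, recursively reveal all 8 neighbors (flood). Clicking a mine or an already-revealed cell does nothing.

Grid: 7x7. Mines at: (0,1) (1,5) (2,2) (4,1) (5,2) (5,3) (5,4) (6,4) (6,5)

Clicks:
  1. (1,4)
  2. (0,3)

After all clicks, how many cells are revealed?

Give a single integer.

Click 1 (1,4) count=1: revealed 1 new [(1,4)] -> total=1
Click 2 (0,3) count=0: revealed 5 new [(0,2) (0,3) (0,4) (1,2) (1,3)] -> total=6

Answer: 6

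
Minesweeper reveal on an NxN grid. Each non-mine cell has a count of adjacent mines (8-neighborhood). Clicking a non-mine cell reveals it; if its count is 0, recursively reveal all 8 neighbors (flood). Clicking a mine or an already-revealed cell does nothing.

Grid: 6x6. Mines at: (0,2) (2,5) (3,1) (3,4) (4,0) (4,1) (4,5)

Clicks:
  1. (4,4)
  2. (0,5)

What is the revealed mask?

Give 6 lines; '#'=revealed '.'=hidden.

Click 1 (4,4) count=2: revealed 1 new [(4,4)] -> total=1
Click 2 (0,5) count=0: revealed 6 new [(0,3) (0,4) (0,5) (1,3) (1,4) (1,5)] -> total=7

Answer: ...###
...###
......
......
....#.
......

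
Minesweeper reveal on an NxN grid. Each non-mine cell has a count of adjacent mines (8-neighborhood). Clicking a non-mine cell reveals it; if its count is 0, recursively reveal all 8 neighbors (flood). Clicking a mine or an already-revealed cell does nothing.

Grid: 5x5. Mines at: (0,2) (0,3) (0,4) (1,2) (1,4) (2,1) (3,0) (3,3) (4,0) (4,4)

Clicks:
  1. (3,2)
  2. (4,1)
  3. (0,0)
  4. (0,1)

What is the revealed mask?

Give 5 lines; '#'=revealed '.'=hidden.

Click 1 (3,2) count=2: revealed 1 new [(3,2)] -> total=1
Click 2 (4,1) count=2: revealed 1 new [(4,1)] -> total=2
Click 3 (0,0) count=0: revealed 4 new [(0,0) (0,1) (1,0) (1,1)] -> total=6
Click 4 (0,1) count=2: revealed 0 new [(none)] -> total=6

Answer: ##...
##...
.....
..#..
.#...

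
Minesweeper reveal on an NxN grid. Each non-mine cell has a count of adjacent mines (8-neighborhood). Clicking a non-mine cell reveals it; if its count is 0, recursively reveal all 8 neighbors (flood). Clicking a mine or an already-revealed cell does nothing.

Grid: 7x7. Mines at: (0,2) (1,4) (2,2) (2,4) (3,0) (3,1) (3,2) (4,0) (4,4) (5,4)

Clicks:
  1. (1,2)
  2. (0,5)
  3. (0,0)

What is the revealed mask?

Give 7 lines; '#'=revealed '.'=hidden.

Answer: ##...#.
###....
##.....
.......
.......
.......
.......

Derivation:
Click 1 (1,2) count=2: revealed 1 new [(1,2)] -> total=1
Click 2 (0,5) count=1: revealed 1 new [(0,5)] -> total=2
Click 3 (0,0) count=0: revealed 6 new [(0,0) (0,1) (1,0) (1,1) (2,0) (2,1)] -> total=8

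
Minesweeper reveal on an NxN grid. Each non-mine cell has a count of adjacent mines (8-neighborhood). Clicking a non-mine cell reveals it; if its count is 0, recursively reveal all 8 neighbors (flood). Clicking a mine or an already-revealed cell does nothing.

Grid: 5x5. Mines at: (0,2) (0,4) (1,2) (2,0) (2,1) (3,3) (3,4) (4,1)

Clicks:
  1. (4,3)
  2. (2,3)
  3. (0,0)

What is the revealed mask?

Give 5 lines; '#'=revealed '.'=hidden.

Answer: ##...
##...
...#.
.....
...#.

Derivation:
Click 1 (4,3) count=2: revealed 1 new [(4,3)] -> total=1
Click 2 (2,3) count=3: revealed 1 new [(2,3)] -> total=2
Click 3 (0,0) count=0: revealed 4 new [(0,0) (0,1) (1,0) (1,1)] -> total=6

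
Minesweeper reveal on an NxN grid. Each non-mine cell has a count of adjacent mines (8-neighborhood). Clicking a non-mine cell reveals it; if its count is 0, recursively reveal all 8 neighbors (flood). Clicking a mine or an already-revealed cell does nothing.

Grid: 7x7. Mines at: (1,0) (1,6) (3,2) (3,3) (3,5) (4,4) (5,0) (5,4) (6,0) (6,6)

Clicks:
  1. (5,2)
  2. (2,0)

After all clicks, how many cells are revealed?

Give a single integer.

Click 1 (5,2) count=0: revealed 9 new [(4,1) (4,2) (4,3) (5,1) (5,2) (5,3) (6,1) (6,2) (6,3)] -> total=9
Click 2 (2,0) count=1: revealed 1 new [(2,0)] -> total=10

Answer: 10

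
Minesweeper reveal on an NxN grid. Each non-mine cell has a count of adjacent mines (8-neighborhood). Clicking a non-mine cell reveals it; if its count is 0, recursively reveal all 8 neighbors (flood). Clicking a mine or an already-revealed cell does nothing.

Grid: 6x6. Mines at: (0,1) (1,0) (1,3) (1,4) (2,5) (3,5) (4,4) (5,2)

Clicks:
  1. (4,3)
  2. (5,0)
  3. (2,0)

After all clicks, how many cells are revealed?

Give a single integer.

Click 1 (4,3) count=2: revealed 1 new [(4,3)] -> total=1
Click 2 (5,0) count=0: revealed 13 new [(2,0) (2,1) (2,2) (2,3) (3,0) (3,1) (3,2) (3,3) (4,0) (4,1) (4,2) (5,0) (5,1)] -> total=14
Click 3 (2,0) count=1: revealed 0 new [(none)] -> total=14

Answer: 14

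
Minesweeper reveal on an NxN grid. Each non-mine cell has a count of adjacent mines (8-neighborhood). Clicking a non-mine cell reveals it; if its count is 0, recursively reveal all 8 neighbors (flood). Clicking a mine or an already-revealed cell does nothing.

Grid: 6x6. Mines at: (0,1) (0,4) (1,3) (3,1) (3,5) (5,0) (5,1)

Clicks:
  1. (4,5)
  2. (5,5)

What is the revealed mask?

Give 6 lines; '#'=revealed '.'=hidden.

Answer: ......
......
..###.
..###.
..####
..####

Derivation:
Click 1 (4,5) count=1: revealed 1 new [(4,5)] -> total=1
Click 2 (5,5) count=0: revealed 13 new [(2,2) (2,3) (2,4) (3,2) (3,3) (3,4) (4,2) (4,3) (4,4) (5,2) (5,3) (5,4) (5,5)] -> total=14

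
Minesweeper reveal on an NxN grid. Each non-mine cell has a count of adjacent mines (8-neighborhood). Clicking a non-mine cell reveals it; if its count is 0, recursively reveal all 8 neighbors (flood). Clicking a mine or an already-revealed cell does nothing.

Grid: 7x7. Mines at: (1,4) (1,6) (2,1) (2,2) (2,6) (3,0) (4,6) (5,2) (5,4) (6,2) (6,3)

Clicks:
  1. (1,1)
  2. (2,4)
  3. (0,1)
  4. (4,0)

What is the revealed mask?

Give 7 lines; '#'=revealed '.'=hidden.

Answer: ####...
####...
....#..
.......
#......
.......
.......

Derivation:
Click 1 (1,1) count=2: revealed 1 new [(1,1)] -> total=1
Click 2 (2,4) count=1: revealed 1 new [(2,4)] -> total=2
Click 3 (0,1) count=0: revealed 7 new [(0,0) (0,1) (0,2) (0,3) (1,0) (1,2) (1,3)] -> total=9
Click 4 (4,0) count=1: revealed 1 new [(4,0)] -> total=10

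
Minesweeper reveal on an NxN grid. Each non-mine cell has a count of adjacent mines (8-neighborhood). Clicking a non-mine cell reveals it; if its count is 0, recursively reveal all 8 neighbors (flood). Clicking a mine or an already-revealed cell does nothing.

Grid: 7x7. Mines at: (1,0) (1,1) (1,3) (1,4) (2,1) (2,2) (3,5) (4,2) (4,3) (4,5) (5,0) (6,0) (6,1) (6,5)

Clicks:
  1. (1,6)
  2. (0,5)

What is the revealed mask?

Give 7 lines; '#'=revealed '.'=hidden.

Answer: .....##
.....##
.....##
.......
.......
.......
.......

Derivation:
Click 1 (1,6) count=0: revealed 6 new [(0,5) (0,6) (1,5) (1,6) (2,5) (2,6)] -> total=6
Click 2 (0,5) count=1: revealed 0 new [(none)] -> total=6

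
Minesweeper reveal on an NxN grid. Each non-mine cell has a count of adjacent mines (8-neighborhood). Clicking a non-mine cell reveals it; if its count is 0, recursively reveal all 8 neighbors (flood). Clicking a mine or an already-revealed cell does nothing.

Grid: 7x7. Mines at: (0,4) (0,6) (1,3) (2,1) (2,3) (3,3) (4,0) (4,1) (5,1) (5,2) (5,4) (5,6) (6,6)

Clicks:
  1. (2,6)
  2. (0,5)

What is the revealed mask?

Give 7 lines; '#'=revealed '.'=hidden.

Answer: .....#.
....###
....###
....###
....###
.......
.......

Derivation:
Click 1 (2,6) count=0: revealed 12 new [(1,4) (1,5) (1,6) (2,4) (2,5) (2,6) (3,4) (3,5) (3,6) (4,4) (4,5) (4,6)] -> total=12
Click 2 (0,5) count=2: revealed 1 new [(0,5)] -> total=13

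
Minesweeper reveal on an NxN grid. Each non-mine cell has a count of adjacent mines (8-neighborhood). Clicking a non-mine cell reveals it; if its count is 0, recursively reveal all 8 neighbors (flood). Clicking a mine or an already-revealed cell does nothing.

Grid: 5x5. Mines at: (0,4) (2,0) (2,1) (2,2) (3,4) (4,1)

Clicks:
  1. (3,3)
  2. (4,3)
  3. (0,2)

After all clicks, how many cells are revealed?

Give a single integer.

Click 1 (3,3) count=2: revealed 1 new [(3,3)] -> total=1
Click 2 (4,3) count=1: revealed 1 new [(4,3)] -> total=2
Click 3 (0,2) count=0: revealed 8 new [(0,0) (0,1) (0,2) (0,3) (1,0) (1,1) (1,2) (1,3)] -> total=10

Answer: 10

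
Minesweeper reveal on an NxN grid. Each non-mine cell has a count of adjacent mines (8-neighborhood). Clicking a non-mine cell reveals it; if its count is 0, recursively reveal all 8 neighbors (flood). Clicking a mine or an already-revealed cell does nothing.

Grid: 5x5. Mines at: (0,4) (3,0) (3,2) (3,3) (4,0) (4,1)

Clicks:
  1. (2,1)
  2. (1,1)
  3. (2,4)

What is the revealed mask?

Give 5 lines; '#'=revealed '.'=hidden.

Click 1 (2,1) count=2: revealed 1 new [(2,1)] -> total=1
Click 2 (1,1) count=0: revealed 11 new [(0,0) (0,1) (0,2) (0,3) (1,0) (1,1) (1,2) (1,3) (2,0) (2,2) (2,3)] -> total=12
Click 3 (2,4) count=1: revealed 1 new [(2,4)] -> total=13

Answer: ####.
####.
#####
.....
.....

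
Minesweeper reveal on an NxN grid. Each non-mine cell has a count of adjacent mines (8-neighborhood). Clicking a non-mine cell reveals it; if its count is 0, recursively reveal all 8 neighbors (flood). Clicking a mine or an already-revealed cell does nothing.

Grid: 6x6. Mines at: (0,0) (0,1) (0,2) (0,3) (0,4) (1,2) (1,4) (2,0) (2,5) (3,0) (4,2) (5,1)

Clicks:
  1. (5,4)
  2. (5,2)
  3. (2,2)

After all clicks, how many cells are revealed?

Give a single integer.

Click 1 (5,4) count=0: revealed 9 new [(3,3) (3,4) (3,5) (4,3) (4,4) (4,5) (5,3) (5,4) (5,5)] -> total=9
Click 2 (5,2) count=2: revealed 1 new [(5,2)] -> total=10
Click 3 (2,2) count=1: revealed 1 new [(2,2)] -> total=11

Answer: 11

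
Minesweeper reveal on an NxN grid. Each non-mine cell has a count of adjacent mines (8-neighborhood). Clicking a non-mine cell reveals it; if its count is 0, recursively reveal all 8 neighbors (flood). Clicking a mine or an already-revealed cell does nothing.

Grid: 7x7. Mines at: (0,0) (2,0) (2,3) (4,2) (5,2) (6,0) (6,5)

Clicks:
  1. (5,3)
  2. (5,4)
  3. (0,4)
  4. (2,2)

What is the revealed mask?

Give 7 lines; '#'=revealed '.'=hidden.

Answer: .######
.######
..#.###
...####
...####
...####
.......

Derivation:
Click 1 (5,3) count=2: revealed 1 new [(5,3)] -> total=1
Click 2 (5,4) count=1: revealed 1 new [(5,4)] -> total=2
Click 3 (0,4) count=0: revealed 25 new [(0,1) (0,2) (0,3) (0,4) (0,5) (0,6) (1,1) (1,2) (1,3) (1,4) (1,5) (1,6) (2,4) (2,5) (2,6) (3,3) (3,4) (3,5) (3,6) (4,3) (4,4) (4,5) (4,6) (5,5) (5,6)] -> total=27
Click 4 (2,2) count=1: revealed 1 new [(2,2)] -> total=28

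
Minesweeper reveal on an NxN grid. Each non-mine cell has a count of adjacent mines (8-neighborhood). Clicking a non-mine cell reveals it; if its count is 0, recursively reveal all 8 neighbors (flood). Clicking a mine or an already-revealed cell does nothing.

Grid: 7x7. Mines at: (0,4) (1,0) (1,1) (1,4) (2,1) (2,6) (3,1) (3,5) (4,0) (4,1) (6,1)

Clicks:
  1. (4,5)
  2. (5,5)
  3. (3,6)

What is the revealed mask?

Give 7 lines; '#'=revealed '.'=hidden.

Click 1 (4,5) count=1: revealed 1 new [(4,5)] -> total=1
Click 2 (5,5) count=0: revealed 20 new [(2,2) (2,3) (2,4) (3,2) (3,3) (3,4) (4,2) (4,3) (4,4) (4,6) (5,2) (5,3) (5,4) (5,5) (5,6) (6,2) (6,3) (6,4) (6,5) (6,6)] -> total=21
Click 3 (3,6) count=2: revealed 1 new [(3,6)] -> total=22

Answer: .......
.......
..###..
..###.#
..#####
..#####
..#####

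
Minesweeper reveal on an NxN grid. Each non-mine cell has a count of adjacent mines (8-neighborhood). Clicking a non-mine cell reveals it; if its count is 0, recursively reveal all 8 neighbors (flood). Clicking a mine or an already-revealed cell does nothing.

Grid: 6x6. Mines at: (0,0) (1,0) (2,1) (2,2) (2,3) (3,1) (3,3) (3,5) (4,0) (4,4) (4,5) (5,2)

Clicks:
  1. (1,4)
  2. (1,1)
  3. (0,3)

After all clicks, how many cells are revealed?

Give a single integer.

Answer: 12

Derivation:
Click 1 (1,4) count=1: revealed 1 new [(1,4)] -> total=1
Click 2 (1,1) count=4: revealed 1 new [(1,1)] -> total=2
Click 3 (0,3) count=0: revealed 10 new [(0,1) (0,2) (0,3) (0,4) (0,5) (1,2) (1,3) (1,5) (2,4) (2,5)] -> total=12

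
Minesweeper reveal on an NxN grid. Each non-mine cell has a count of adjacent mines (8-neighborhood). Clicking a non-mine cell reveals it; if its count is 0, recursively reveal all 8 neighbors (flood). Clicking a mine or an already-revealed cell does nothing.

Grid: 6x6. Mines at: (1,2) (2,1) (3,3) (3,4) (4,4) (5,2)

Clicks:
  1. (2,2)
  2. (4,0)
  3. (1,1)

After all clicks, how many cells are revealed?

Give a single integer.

Click 1 (2,2) count=3: revealed 1 new [(2,2)] -> total=1
Click 2 (4,0) count=0: revealed 6 new [(3,0) (3,1) (4,0) (4,1) (5,0) (5,1)] -> total=7
Click 3 (1,1) count=2: revealed 1 new [(1,1)] -> total=8

Answer: 8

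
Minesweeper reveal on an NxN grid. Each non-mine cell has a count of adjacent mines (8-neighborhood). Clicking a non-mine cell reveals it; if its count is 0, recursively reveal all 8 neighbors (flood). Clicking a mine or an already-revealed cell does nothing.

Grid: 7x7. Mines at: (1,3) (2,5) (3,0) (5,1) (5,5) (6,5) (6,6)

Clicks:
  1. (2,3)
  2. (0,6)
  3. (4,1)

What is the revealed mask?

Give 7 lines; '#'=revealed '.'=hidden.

Click 1 (2,3) count=1: revealed 1 new [(2,3)] -> total=1
Click 2 (0,6) count=0: revealed 6 new [(0,4) (0,5) (0,6) (1,4) (1,5) (1,6)] -> total=7
Click 3 (4,1) count=2: revealed 1 new [(4,1)] -> total=8

Answer: ....###
....###
...#...
.......
.#.....
.......
.......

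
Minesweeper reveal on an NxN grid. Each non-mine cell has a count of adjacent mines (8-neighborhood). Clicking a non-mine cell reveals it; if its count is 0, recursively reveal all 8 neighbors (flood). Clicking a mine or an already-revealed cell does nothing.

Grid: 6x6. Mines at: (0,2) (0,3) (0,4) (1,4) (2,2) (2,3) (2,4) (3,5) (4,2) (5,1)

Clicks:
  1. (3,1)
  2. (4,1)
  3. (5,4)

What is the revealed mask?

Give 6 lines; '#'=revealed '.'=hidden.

Answer: ......
......
......
.#....
.#.###
...###

Derivation:
Click 1 (3,1) count=2: revealed 1 new [(3,1)] -> total=1
Click 2 (4,1) count=2: revealed 1 new [(4,1)] -> total=2
Click 3 (5,4) count=0: revealed 6 new [(4,3) (4,4) (4,5) (5,3) (5,4) (5,5)] -> total=8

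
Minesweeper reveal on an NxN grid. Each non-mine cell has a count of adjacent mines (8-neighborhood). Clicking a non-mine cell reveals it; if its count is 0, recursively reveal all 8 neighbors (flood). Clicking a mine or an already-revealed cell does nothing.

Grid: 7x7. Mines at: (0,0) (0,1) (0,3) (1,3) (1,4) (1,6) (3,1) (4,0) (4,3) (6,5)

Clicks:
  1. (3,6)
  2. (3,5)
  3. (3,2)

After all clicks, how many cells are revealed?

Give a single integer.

Click 1 (3,6) count=0: revealed 12 new [(2,4) (2,5) (2,6) (3,4) (3,5) (3,6) (4,4) (4,5) (4,6) (5,4) (5,5) (5,6)] -> total=12
Click 2 (3,5) count=0: revealed 0 new [(none)] -> total=12
Click 3 (3,2) count=2: revealed 1 new [(3,2)] -> total=13

Answer: 13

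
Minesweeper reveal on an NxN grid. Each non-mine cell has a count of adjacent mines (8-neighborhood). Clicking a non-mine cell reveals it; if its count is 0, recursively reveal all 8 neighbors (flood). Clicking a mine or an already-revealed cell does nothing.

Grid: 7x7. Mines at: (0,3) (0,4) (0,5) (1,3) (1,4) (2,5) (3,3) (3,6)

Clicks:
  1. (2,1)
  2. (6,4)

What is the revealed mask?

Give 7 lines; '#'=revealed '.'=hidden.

Click 1 (2,1) count=0: revealed 33 new [(0,0) (0,1) (0,2) (1,0) (1,1) (1,2) (2,0) (2,1) (2,2) (3,0) (3,1) (3,2) (4,0) (4,1) (4,2) (4,3) (4,4) (4,5) (4,6) (5,0) (5,1) (5,2) (5,3) (5,4) (5,5) (5,6) (6,0) (6,1) (6,2) (6,3) (6,4) (6,5) (6,6)] -> total=33
Click 2 (6,4) count=0: revealed 0 new [(none)] -> total=33

Answer: ###....
###....
###....
###....
#######
#######
#######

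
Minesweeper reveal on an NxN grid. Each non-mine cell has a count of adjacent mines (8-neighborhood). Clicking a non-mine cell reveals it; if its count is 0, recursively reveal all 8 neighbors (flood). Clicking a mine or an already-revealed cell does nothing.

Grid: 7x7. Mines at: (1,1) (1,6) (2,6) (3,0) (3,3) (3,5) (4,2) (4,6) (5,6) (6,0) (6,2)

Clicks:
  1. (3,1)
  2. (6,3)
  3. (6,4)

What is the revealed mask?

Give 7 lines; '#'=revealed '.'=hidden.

Answer: .......
.......
.......
.#.....
...###.
...###.
...###.

Derivation:
Click 1 (3,1) count=2: revealed 1 new [(3,1)] -> total=1
Click 2 (6,3) count=1: revealed 1 new [(6,3)] -> total=2
Click 3 (6,4) count=0: revealed 8 new [(4,3) (4,4) (4,5) (5,3) (5,4) (5,5) (6,4) (6,5)] -> total=10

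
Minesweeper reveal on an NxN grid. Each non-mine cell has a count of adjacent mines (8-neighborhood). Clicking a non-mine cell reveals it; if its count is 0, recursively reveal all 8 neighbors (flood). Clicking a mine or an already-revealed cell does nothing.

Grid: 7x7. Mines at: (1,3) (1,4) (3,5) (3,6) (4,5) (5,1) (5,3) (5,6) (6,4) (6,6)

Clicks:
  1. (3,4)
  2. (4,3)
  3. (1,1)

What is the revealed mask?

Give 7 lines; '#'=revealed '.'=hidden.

Click 1 (3,4) count=2: revealed 1 new [(3,4)] -> total=1
Click 2 (4,3) count=1: revealed 1 new [(4,3)] -> total=2
Click 3 (1,1) count=0: revealed 19 new [(0,0) (0,1) (0,2) (1,0) (1,1) (1,2) (2,0) (2,1) (2,2) (2,3) (2,4) (3,0) (3,1) (3,2) (3,3) (4,0) (4,1) (4,2) (4,4)] -> total=21

Answer: ###....
###....
#####..
#####..
#####..
.......
.......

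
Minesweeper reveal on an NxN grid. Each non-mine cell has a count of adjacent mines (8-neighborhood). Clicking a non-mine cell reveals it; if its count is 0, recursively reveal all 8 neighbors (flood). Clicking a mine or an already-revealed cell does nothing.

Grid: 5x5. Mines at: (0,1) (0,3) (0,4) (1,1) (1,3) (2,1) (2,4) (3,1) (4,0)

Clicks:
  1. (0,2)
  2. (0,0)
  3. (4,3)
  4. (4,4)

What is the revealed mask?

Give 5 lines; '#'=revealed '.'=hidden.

Answer: #.#..
.....
.....
..###
..###

Derivation:
Click 1 (0,2) count=4: revealed 1 new [(0,2)] -> total=1
Click 2 (0,0) count=2: revealed 1 new [(0,0)] -> total=2
Click 3 (4,3) count=0: revealed 6 new [(3,2) (3,3) (3,4) (4,2) (4,3) (4,4)] -> total=8
Click 4 (4,4) count=0: revealed 0 new [(none)] -> total=8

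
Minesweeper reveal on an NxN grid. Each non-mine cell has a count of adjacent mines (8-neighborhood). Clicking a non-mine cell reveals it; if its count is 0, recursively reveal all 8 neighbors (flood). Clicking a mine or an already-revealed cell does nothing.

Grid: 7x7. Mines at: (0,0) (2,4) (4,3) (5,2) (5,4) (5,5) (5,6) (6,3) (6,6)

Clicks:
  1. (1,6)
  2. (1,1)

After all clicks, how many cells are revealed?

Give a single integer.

Answer: 34

Derivation:
Click 1 (1,6) count=0: revealed 34 new [(0,1) (0,2) (0,3) (0,4) (0,5) (0,6) (1,0) (1,1) (1,2) (1,3) (1,4) (1,5) (1,6) (2,0) (2,1) (2,2) (2,3) (2,5) (2,6) (3,0) (3,1) (3,2) (3,3) (3,5) (3,6) (4,0) (4,1) (4,2) (4,5) (4,6) (5,0) (5,1) (6,0) (6,1)] -> total=34
Click 2 (1,1) count=1: revealed 0 new [(none)] -> total=34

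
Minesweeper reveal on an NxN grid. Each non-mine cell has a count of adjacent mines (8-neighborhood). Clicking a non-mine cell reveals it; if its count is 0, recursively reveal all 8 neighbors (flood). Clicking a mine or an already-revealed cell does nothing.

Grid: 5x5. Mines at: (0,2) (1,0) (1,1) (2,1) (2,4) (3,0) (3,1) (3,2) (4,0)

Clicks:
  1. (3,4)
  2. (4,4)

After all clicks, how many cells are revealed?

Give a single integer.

Answer: 4

Derivation:
Click 1 (3,4) count=1: revealed 1 new [(3,4)] -> total=1
Click 2 (4,4) count=0: revealed 3 new [(3,3) (4,3) (4,4)] -> total=4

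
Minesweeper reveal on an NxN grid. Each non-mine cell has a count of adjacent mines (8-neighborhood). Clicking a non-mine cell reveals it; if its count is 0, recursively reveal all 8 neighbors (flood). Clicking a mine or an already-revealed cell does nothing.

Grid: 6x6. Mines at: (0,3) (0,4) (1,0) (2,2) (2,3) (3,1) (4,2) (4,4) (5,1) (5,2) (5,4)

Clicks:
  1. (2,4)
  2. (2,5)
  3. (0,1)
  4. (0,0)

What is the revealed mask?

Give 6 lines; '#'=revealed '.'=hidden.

Click 1 (2,4) count=1: revealed 1 new [(2,4)] -> total=1
Click 2 (2,5) count=0: revealed 5 new [(1,4) (1,5) (2,5) (3,4) (3,5)] -> total=6
Click 3 (0,1) count=1: revealed 1 new [(0,1)] -> total=7
Click 4 (0,0) count=1: revealed 1 new [(0,0)] -> total=8

Answer: ##....
....##
....##
....##
......
......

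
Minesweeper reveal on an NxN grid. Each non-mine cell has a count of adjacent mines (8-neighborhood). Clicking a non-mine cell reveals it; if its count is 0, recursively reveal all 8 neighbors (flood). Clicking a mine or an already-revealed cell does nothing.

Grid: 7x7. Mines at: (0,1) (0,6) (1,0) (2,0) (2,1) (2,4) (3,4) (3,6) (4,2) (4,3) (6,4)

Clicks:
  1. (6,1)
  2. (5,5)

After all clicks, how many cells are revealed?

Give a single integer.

Click 1 (6,1) count=0: revealed 12 new [(3,0) (3,1) (4,0) (4,1) (5,0) (5,1) (5,2) (5,3) (6,0) (6,1) (6,2) (6,3)] -> total=12
Click 2 (5,5) count=1: revealed 1 new [(5,5)] -> total=13

Answer: 13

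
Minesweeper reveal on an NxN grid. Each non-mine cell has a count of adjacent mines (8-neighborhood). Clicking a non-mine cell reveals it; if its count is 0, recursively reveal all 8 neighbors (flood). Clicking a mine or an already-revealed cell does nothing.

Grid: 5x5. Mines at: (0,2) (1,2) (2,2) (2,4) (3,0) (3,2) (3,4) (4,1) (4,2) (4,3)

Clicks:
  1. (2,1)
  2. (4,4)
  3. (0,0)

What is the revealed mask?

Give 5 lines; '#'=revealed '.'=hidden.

Answer: ##...
##...
##...
.....
....#

Derivation:
Click 1 (2,1) count=4: revealed 1 new [(2,1)] -> total=1
Click 2 (4,4) count=2: revealed 1 new [(4,4)] -> total=2
Click 3 (0,0) count=0: revealed 5 new [(0,0) (0,1) (1,0) (1,1) (2,0)] -> total=7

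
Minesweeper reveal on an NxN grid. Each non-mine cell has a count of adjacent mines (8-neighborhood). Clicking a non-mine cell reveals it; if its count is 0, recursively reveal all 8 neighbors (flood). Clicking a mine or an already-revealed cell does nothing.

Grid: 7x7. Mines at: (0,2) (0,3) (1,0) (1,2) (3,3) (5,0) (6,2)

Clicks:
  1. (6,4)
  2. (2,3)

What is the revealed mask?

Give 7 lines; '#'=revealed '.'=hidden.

Answer: ....###
....###
...####
....###
...####
...####
...####

Derivation:
Click 1 (6,4) count=0: revealed 24 new [(0,4) (0,5) (0,6) (1,4) (1,5) (1,6) (2,4) (2,5) (2,6) (3,4) (3,5) (3,6) (4,3) (4,4) (4,5) (4,6) (5,3) (5,4) (5,5) (5,6) (6,3) (6,4) (6,5) (6,6)] -> total=24
Click 2 (2,3) count=2: revealed 1 new [(2,3)] -> total=25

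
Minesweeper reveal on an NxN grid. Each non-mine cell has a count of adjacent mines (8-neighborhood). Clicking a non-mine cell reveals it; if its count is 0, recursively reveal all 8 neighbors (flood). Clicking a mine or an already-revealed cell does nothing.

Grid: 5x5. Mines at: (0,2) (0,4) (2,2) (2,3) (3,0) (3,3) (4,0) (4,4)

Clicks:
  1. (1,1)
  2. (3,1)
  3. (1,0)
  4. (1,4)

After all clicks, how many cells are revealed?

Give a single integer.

Click 1 (1,1) count=2: revealed 1 new [(1,1)] -> total=1
Click 2 (3,1) count=3: revealed 1 new [(3,1)] -> total=2
Click 3 (1,0) count=0: revealed 5 new [(0,0) (0,1) (1,0) (2,0) (2,1)] -> total=7
Click 4 (1,4) count=2: revealed 1 new [(1,4)] -> total=8

Answer: 8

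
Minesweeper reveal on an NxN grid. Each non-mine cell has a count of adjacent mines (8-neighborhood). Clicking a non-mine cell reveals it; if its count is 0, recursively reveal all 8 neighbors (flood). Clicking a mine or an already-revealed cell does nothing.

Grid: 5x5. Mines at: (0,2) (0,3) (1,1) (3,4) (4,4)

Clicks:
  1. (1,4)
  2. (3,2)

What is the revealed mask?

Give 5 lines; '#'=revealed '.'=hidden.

Click 1 (1,4) count=1: revealed 1 new [(1,4)] -> total=1
Click 2 (3,2) count=0: revealed 12 new [(2,0) (2,1) (2,2) (2,3) (3,0) (3,1) (3,2) (3,3) (4,0) (4,1) (4,2) (4,3)] -> total=13

Answer: .....
....#
####.
####.
####.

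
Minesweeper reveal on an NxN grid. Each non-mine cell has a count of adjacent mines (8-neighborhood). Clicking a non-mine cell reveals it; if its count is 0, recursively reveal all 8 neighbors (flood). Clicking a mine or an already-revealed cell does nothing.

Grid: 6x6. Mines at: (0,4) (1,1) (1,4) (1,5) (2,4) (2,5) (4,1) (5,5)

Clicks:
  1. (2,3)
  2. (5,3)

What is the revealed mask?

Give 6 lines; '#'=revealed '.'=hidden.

Answer: ......
......
...#..
..###.
..###.
..###.

Derivation:
Click 1 (2,3) count=2: revealed 1 new [(2,3)] -> total=1
Click 2 (5,3) count=0: revealed 9 new [(3,2) (3,3) (3,4) (4,2) (4,3) (4,4) (5,2) (5,3) (5,4)] -> total=10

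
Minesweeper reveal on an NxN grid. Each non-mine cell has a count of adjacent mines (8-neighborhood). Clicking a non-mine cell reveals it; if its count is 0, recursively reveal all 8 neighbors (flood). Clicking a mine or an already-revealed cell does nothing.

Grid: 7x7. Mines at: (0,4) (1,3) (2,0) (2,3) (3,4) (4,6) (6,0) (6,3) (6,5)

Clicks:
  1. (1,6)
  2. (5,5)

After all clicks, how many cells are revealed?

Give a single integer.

Answer: 9

Derivation:
Click 1 (1,6) count=0: revealed 8 new [(0,5) (0,6) (1,5) (1,6) (2,5) (2,6) (3,5) (3,6)] -> total=8
Click 2 (5,5) count=2: revealed 1 new [(5,5)] -> total=9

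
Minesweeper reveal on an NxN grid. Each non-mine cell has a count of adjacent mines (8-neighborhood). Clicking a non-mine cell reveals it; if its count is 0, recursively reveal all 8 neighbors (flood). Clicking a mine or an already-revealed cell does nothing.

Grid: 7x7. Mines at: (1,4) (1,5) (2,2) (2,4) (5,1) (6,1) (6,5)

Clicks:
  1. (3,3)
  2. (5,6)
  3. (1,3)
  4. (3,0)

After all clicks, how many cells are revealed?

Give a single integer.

Answer: 16

Derivation:
Click 1 (3,3) count=2: revealed 1 new [(3,3)] -> total=1
Click 2 (5,6) count=1: revealed 1 new [(5,6)] -> total=2
Click 3 (1,3) count=3: revealed 1 new [(1,3)] -> total=3
Click 4 (3,0) count=0: revealed 13 new [(0,0) (0,1) (0,2) (0,3) (1,0) (1,1) (1,2) (2,0) (2,1) (3,0) (3,1) (4,0) (4,1)] -> total=16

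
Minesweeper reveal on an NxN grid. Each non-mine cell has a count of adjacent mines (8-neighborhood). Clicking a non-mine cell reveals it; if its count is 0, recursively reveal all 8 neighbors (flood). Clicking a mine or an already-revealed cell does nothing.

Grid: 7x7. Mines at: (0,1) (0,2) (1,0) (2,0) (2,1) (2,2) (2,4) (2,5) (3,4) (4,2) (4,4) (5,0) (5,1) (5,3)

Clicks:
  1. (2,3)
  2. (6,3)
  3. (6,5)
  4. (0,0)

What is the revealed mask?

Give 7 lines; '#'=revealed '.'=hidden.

Answer: #......
.......
...#...
.....##
.....##
....###
...####

Derivation:
Click 1 (2,3) count=3: revealed 1 new [(2,3)] -> total=1
Click 2 (6,3) count=1: revealed 1 new [(6,3)] -> total=2
Click 3 (6,5) count=0: revealed 10 new [(3,5) (3,6) (4,5) (4,6) (5,4) (5,5) (5,6) (6,4) (6,5) (6,6)] -> total=12
Click 4 (0,0) count=2: revealed 1 new [(0,0)] -> total=13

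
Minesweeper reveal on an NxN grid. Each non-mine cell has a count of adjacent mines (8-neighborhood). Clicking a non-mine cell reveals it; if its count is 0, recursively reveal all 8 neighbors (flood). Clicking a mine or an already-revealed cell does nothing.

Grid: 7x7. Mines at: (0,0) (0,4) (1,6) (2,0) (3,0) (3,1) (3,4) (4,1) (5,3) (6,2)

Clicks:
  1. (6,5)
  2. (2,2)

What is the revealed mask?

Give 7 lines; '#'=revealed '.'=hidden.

Answer: .......
.......
..#..##
.....##
....###
....###
....###

Derivation:
Click 1 (6,5) count=0: revealed 13 new [(2,5) (2,6) (3,5) (3,6) (4,4) (4,5) (4,6) (5,4) (5,5) (5,6) (6,4) (6,5) (6,6)] -> total=13
Click 2 (2,2) count=1: revealed 1 new [(2,2)] -> total=14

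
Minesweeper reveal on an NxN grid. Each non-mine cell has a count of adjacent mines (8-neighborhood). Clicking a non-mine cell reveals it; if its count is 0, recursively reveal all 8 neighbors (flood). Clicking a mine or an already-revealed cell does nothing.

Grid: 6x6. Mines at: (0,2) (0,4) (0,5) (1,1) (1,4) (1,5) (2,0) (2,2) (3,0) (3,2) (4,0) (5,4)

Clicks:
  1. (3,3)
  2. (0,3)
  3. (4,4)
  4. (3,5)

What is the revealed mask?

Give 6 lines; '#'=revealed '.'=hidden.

Click 1 (3,3) count=2: revealed 1 new [(3,3)] -> total=1
Click 2 (0,3) count=3: revealed 1 new [(0,3)] -> total=2
Click 3 (4,4) count=1: revealed 1 new [(4,4)] -> total=3
Click 4 (3,5) count=0: revealed 7 new [(2,3) (2,4) (2,5) (3,4) (3,5) (4,3) (4,5)] -> total=10

Answer: ...#..
......
...###
...###
...###
......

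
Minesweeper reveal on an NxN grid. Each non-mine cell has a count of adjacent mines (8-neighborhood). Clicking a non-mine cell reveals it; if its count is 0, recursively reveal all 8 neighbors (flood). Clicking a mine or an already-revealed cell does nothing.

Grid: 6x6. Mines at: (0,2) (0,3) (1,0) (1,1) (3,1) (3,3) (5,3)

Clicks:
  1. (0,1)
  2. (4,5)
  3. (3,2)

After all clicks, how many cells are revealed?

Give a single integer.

Answer: 14

Derivation:
Click 1 (0,1) count=3: revealed 1 new [(0,1)] -> total=1
Click 2 (4,5) count=0: revealed 12 new [(0,4) (0,5) (1,4) (1,5) (2,4) (2,5) (3,4) (3,5) (4,4) (4,5) (5,4) (5,5)] -> total=13
Click 3 (3,2) count=2: revealed 1 new [(3,2)] -> total=14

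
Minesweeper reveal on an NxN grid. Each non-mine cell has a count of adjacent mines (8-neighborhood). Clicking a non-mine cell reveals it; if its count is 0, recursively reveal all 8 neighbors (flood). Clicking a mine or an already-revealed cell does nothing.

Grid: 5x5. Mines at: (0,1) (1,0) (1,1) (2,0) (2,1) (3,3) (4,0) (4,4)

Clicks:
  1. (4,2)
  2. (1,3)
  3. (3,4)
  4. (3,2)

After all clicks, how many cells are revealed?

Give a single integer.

Click 1 (4,2) count=1: revealed 1 new [(4,2)] -> total=1
Click 2 (1,3) count=0: revealed 9 new [(0,2) (0,3) (0,4) (1,2) (1,3) (1,4) (2,2) (2,3) (2,4)] -> total=10
Click 3 (3,4) count=2: revealed 1 new [(3,4)] -> total=11
Click 4 (3,2) count=2: revealed 1 new [(3,2)] -> total=12

Answer: 12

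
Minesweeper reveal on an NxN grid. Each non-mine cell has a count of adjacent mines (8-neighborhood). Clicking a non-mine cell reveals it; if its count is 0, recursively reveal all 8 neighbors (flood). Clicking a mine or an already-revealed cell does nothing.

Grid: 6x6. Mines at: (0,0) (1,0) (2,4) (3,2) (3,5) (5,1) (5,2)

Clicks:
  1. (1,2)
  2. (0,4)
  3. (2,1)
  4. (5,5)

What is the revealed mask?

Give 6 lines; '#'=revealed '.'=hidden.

Answer: .#####
.#####
.###..
......
...###
...###

Derivation:
Click 1 (1,2) count=0: revealed 13 new [(0,1) (0,2) (0,3) (0,4) (0,5) (1,1) (1,2) (1,3) (1,4) (1,5) (2,1) (2,2) (2,3)] -> total=13
Click 2 (0,4) count=0: revealed 0 new [(none)] -> total=13
Click 3 (2,1) count=2: revealed 0 new [(none)] -> total=13
Click 4 (5,5) count=0: revealed 6 new [(4,3) (4,4) (4,5) (5,3) (5,4) (5,5)] -> total=19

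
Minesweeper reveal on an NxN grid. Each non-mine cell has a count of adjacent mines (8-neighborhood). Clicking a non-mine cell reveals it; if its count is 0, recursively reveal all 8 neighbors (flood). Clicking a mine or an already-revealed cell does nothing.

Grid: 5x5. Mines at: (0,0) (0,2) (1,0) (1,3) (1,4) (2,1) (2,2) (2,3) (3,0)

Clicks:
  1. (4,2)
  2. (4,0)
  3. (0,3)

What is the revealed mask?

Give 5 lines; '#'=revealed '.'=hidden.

Answer: ...#.
.....
.....
.####
#####

Derivation:
Click 1 (4,2) count=0: revealed 8 new [(3,1) (3,2) (3,3) (3,4) (4,1) (4,2) (4,3) (4,4)] -> total=8
Click 2 (4,0) count=1: revealed 1 new [(4,0)] -> total=9
Click 3 (0,3) count=3: revealed 1 new [(0,3)] -> total=10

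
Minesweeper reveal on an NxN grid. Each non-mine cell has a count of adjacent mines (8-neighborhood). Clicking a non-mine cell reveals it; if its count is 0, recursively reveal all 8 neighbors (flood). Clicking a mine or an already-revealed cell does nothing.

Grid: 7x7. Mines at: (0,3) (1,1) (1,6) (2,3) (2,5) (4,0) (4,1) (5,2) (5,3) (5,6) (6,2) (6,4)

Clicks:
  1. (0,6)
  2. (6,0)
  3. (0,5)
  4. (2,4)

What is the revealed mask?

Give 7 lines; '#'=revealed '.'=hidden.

Click 1 (0,6) count=1: revealed 1 new [(0,6)] -> total=1
Click 2 (6,0) count=0: revealed 4 new [(5,0) (5,1) (6,0) (6,1)] -> total=5
Click 3 (0,5) count=1: revealed 1 new [(0,5)] -> total=6
Click 4 (2,4) count=2: revealed 1 new [(2,4)] -> total=7

Answer: .....##
.......
....#..
.......
.......
##.....
##.....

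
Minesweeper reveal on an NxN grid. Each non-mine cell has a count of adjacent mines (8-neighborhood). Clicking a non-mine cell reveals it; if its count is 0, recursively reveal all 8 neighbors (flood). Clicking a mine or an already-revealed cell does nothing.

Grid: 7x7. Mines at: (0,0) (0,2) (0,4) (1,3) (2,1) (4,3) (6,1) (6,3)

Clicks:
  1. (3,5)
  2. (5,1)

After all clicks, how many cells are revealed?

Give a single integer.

Answer: 21

Derivation:
Click 1 (3,5) count=0: revealed 20 new [(0,5) (0,6) (1,4) (1,5) (1,6) (2,4) (2,5) (2,6) (3,4) (3,5) (3,6) (4,4) (4,5) (4,6) (5,4) (5,5) (5,6) (6,4) (6,5) (6,6)] -> total=20
Click 2 (5,1) count=1: revealed 1 new [(5,1)] -> total=21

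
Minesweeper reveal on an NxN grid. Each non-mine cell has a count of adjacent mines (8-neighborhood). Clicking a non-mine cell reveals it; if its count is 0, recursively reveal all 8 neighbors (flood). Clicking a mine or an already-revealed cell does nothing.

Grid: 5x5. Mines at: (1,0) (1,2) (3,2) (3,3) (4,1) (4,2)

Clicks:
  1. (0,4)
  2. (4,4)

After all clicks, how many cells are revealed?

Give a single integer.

Answer: 7

Derivation:
Click 1 (0,4) count=0: revealed 6 new [(0,3) (0,4) (1,3) (1,4) (2,3) (2,4)] -> total=6
Click 2 (4,4) count=1: revealed 1 new [(4,4)] -> total=7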